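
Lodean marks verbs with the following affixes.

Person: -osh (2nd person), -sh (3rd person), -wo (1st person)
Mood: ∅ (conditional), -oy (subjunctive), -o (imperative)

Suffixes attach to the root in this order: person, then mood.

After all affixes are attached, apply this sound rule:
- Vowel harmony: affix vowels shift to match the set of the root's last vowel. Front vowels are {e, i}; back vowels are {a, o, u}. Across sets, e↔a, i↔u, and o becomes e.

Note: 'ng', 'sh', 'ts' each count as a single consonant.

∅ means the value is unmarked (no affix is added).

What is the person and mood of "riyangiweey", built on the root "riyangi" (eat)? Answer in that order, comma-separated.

Segment: riyangi-wo-oy.
person: -wo → 1st person.
mood: -oy → subjunctive.

1st person, subjunctive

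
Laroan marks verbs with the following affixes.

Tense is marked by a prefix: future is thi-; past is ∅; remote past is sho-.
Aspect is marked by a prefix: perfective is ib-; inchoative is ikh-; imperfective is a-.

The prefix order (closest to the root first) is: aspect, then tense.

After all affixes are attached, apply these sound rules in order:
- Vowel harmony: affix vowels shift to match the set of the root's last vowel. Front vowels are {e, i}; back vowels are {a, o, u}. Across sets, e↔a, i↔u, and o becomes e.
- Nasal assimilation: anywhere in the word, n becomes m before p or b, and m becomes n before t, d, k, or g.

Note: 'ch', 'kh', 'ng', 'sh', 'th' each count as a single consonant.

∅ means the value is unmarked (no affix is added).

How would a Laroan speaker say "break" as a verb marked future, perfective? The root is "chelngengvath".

thuubchelngengvath

Attach aspect perfective ib- → ibchelngengvath.
Attach tense future thi- → thiibchelngengvath.
Apply vowel harmony: thiibchelngengvath → thuubchelngengvath.
Nasal assimilation: no change.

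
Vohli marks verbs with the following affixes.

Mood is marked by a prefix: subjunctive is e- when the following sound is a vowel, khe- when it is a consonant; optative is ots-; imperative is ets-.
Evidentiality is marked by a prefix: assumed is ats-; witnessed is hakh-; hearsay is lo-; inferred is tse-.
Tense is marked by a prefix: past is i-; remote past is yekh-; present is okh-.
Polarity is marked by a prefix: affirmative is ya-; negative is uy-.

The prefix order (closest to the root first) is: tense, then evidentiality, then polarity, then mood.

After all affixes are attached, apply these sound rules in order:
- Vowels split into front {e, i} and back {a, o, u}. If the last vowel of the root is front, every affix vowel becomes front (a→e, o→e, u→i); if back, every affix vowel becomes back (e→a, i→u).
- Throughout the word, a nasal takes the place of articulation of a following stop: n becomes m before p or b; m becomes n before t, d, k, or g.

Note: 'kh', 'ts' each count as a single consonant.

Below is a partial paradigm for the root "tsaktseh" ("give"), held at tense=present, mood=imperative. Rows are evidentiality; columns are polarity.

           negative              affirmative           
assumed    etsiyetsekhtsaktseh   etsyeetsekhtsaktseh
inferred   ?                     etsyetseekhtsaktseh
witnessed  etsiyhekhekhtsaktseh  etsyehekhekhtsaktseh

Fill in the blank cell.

etsiytseekhtsaktseh

Attach tense present okh- → okhtsaktseh.
Attach evidentiality inferred tse- → tseokhtsaktseh.
Attach polarity negative uy- → uytseokhtsaktseh.
Attach mood imperative ets- → etsuytseokhtsaktseh.
Apply vowel harmony: etsuytseokhtsaktseh → etsiytseekhtsaktseh.
Nasal assimilation: no change.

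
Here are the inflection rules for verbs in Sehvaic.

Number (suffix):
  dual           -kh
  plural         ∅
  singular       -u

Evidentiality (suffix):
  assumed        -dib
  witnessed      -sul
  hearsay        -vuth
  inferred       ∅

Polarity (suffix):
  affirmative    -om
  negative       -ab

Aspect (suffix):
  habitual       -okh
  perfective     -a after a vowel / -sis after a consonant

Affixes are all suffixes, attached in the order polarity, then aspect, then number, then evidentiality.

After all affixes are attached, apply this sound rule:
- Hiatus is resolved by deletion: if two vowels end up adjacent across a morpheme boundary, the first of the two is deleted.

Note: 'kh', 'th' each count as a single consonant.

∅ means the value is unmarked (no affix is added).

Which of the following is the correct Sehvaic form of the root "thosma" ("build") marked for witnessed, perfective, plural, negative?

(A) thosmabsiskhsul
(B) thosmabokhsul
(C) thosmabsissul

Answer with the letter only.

C

Attach polarity negative -ab → thosmaab.
Attach aspect perfective -sis (after consonant 'b') → thosmaabsis.
number = plural: zero marking, form stays thosmaabsis.
Attach evidentiality witnessed -sul → thosmaabsissul.
Apply vowel deletion: thosmaabsissul → thosmabsissul.
So the correct form is thosmabsissul, option (C).
(A) thosmabsiskhsul is wrong: it uses dual instead of plural for number.
(B) thosmabokhsul is wrong: it uses habitual instead of perfective for aspect.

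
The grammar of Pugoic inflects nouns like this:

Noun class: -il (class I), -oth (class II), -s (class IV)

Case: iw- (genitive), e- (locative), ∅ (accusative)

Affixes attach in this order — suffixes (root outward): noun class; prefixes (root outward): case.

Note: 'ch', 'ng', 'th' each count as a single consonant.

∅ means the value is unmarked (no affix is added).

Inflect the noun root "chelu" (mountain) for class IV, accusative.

case = accusative: zero marking, form stays chelu.
Attach noun class class IV -s → chelus.

chelus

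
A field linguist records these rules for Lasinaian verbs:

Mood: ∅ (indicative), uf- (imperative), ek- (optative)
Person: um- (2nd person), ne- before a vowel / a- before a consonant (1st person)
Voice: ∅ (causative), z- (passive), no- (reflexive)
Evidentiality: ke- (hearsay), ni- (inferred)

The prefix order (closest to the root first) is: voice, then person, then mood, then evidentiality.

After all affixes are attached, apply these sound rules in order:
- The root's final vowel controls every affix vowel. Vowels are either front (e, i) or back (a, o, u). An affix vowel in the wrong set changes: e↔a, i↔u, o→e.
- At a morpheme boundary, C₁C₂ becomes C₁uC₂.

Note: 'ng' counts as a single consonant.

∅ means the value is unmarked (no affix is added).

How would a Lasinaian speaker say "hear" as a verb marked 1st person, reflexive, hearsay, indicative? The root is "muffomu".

kaanomuffomu

Attach voice reflexive no- → nomuffomu.
Attach person 1st person a- (before consonant 'n') → anomuffomu.
mood = indicative: zero marking, form stays anomuffomu.
Attach evidentiality hearsay ke- → keanomuffomu.
Apply vowel harmony: keanomuffomu → kaanomuffomu.
Epenthesis: no change.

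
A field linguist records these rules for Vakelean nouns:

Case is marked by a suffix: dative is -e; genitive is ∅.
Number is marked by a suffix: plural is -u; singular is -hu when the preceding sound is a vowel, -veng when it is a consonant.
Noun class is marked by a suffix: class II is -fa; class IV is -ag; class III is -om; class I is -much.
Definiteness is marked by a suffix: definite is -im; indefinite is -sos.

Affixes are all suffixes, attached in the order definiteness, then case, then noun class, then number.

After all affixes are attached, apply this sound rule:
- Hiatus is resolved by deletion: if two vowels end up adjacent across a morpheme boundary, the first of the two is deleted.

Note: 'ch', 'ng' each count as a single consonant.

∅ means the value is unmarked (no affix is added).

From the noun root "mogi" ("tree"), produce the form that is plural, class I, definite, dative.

mogimemuchu

Attach definiteness definite -im → mogiim.
Attach case dative -e → mogiime.
Attach noun class class I -much → mogiimemuch.
Attach number plural -u → mogiimemuchu.
Apply vowel deletion: mogiimemuchu → mogimemuchu.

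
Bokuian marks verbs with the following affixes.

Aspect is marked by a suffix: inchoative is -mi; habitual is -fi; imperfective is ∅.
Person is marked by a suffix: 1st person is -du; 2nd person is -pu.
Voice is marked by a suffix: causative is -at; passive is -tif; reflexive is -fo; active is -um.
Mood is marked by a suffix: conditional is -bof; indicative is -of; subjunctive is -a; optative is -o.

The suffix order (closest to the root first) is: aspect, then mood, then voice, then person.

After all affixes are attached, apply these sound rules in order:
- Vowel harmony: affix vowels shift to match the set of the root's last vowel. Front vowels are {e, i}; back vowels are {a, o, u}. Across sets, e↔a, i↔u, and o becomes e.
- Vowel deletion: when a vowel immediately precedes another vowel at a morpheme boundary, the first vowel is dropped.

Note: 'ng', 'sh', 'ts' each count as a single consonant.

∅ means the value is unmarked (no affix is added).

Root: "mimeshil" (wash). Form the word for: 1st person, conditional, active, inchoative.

Attach aspect inchoative -mi → mimeshilmi.
Attach mood conditional -bof → mimeshilmibof.
Attach voice active -um → mimeshilmibofum.
Attach person 1st person -du → mimeshilmibofumdu.
Apply vowel harmony: mimeshilmibofumdu → mimeshilmibefimdi.
Vowel deletion: no change.

mimeshilmibefimdi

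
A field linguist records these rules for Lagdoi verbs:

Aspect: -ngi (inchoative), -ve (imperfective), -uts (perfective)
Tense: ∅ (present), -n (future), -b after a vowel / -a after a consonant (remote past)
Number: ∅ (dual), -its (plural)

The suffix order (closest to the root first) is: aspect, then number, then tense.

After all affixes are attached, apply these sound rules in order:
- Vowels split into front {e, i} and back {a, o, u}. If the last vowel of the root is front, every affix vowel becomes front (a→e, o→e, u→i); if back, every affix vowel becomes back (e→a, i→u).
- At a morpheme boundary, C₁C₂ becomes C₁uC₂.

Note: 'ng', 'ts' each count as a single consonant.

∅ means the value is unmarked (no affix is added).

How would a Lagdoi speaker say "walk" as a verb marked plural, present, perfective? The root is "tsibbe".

tsibbeitsits

Attach aspect perfective -uts → tsibbeuts.
Attach number plural -its → tsibbeutsits.
tense = present: zero marking, form stays tsibbeutsits.
Apply vowel harmony: tsibbeutsits → tsibbeitsits.
Epenthesis: no change.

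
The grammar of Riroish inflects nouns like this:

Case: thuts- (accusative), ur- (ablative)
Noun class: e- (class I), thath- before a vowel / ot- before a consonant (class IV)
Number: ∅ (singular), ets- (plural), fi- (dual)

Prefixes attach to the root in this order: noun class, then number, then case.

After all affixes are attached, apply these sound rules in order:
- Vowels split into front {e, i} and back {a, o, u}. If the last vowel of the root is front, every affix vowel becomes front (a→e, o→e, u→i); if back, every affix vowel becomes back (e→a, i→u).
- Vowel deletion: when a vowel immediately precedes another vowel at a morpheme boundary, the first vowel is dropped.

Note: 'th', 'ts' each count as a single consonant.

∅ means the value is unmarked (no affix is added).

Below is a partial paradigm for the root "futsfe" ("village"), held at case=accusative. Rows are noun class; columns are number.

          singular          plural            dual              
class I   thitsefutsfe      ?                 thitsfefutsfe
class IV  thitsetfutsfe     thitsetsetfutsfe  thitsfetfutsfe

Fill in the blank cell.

thitsetsefutsfe

Attach noun class class I e- → efutsfe.
Attach number plural ets- → etsefutsfe.
Attach case accusative thuts- → thutsetsefutsfe.
Apply vowel harmony: thutsetsefutsfe → thitsetsefutsfe.
Vowel deletion: no change.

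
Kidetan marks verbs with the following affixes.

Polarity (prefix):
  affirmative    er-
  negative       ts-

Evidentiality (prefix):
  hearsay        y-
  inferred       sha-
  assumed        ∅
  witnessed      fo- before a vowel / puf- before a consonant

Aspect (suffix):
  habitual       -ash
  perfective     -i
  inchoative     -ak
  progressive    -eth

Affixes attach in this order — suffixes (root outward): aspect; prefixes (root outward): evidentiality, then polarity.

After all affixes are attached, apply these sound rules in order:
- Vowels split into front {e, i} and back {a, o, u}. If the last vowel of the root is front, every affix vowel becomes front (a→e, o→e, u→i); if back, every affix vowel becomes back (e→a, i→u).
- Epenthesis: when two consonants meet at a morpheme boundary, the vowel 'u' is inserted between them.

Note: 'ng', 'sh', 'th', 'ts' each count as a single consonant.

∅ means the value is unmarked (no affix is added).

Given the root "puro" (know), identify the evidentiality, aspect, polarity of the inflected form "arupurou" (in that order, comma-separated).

Segment: er-puro-i.
evidentiality: ∅ → assumed.
aspect: -i → perfective.
polarity: er- → affirmative.

assumed, perfective, affirmative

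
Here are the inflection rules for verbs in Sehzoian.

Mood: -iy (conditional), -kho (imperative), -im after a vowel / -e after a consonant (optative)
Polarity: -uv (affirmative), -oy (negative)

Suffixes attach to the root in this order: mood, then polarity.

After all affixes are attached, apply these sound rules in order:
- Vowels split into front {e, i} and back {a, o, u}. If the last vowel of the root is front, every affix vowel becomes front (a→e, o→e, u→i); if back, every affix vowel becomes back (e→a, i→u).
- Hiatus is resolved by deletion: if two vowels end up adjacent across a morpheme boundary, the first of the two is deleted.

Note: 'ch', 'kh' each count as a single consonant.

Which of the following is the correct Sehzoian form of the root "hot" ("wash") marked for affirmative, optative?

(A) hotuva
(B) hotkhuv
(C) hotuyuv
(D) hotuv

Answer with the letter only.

D

Attach mood optative -e (after consonant 't') → hote.
Attach polarity affirmative -uv → hoteuv.
Apply vowel harmony: hoteuv → hotauv.
Apply vowel deletion: hotauv → hotuv.
So the correct form is hotuv, option (D).
(A) hotuva is wrong: it has the affixes in the wrong order.
(B) hotkhuv is wrong: it uses imperative instead of optative for mood.
(C) hotuyuv is wrong: it uses conditional instead of optative for mood.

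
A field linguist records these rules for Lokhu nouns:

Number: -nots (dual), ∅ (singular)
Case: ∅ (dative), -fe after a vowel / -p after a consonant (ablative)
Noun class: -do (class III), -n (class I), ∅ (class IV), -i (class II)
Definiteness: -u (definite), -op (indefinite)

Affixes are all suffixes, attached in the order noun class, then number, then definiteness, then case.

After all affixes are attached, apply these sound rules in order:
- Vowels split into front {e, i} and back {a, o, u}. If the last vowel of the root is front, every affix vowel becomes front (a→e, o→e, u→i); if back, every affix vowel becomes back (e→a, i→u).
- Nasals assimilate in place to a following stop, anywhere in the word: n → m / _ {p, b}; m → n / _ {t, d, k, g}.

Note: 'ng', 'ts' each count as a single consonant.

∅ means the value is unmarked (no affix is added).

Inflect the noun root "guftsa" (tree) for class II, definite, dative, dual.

Attach noun class class II -i → guftsai.
Attach number dual -nots → guftsainots.
Attach definiteness definite -u → guftsainotsu.
case = dative: zero marking, form stays guftsainotsu.
Apply vowel harmony: guftsainotsu → guftsaunotsu.
Nasal assimilation: no change.

guftsaunotsu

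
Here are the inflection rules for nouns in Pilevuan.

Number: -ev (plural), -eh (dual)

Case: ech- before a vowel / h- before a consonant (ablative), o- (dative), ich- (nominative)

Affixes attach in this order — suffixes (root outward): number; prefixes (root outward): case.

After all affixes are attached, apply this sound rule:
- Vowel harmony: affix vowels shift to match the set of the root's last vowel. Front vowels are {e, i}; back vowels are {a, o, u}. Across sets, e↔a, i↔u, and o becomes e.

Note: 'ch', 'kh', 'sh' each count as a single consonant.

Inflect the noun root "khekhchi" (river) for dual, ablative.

hkhekhchieh

Attach number dual -eh → khekhchieh.
Attach case ablative h- (before consonant 'kh') → hkhekhchieh.
Vowel harmony: no change.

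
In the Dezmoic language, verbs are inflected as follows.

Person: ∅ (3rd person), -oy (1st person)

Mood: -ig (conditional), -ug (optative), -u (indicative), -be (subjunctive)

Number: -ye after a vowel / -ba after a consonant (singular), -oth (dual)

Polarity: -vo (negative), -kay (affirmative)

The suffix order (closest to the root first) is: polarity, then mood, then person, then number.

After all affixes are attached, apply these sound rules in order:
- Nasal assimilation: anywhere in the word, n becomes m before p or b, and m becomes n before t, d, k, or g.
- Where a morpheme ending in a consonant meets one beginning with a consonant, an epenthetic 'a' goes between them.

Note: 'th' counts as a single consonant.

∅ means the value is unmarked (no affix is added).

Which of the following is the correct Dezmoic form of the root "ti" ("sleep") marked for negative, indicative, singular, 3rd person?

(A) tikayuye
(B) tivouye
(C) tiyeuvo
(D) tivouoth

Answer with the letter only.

B

Attach polarity negative -vo → tivo.
Attach mood indicative -u → tivou.
person = 3rd person: zero marking, form stays tivou.
Attach number singular -ye (after vowel 'u') → tivouye.
Nasal assimilation: no change.
Epenthesis: no change.
So the correct form is tivouye, option (B).
(D) tivouoth is wrong: it uses dual instead of singular for number.
(C) tiyeuvo is wrong: it has the affixes in the wrong order.
(A) tikayuye is wrong: it uses affirmative instead of negative for polarity.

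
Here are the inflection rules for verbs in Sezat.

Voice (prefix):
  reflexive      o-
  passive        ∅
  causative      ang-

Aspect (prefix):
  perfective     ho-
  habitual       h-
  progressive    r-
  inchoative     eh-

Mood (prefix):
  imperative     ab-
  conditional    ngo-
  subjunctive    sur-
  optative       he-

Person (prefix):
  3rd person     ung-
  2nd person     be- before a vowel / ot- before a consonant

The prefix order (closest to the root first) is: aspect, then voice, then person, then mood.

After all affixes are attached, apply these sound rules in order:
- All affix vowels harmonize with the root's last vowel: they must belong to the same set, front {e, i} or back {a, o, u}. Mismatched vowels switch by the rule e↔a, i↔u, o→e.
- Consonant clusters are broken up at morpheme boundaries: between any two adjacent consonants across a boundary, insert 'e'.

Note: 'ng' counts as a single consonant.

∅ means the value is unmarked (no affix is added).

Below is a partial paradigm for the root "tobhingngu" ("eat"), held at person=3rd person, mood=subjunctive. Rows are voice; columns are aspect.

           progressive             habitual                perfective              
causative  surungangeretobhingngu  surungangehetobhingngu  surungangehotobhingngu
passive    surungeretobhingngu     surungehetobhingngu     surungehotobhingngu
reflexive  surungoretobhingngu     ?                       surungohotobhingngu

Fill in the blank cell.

Attach aspect habitual h- → htobhingngu.
Attach voice reflexive o- → ohtobhingngu.
Attach person 3rd person ung- → ungohtobhingngu.
Attach mood subjunctive sur- → surungohtobhingngu.
Vowel harmony: no change.
Apply epenthesis: surungohtobhingngu → surungohetobhingngu.

surungohetobhingngu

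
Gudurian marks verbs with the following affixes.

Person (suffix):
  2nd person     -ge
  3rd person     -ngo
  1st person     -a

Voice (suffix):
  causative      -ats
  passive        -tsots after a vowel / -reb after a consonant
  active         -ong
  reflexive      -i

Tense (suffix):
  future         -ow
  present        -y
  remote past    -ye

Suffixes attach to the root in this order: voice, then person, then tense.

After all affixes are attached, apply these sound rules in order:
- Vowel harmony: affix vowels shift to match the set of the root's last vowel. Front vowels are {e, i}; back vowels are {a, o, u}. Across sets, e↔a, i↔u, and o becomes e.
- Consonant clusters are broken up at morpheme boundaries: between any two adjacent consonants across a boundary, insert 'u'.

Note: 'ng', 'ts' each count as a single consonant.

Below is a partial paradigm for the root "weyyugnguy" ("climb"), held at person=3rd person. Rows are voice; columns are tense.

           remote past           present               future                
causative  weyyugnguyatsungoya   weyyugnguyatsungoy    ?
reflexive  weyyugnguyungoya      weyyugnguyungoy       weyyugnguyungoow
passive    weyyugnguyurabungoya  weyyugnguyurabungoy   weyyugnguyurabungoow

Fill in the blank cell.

Attach voice causative -ats → weyyugnguyats.
Attach person 3rd person -ngo → weyyugnguyatsngo.
Attach tense future -ow → weyyugnguyatsngoow.
Vowel harmony: no change.
Apply epenthesis: weyyugnguyatsngoow → weyyugnguyatsungoow.

weyyugnguyatsungoow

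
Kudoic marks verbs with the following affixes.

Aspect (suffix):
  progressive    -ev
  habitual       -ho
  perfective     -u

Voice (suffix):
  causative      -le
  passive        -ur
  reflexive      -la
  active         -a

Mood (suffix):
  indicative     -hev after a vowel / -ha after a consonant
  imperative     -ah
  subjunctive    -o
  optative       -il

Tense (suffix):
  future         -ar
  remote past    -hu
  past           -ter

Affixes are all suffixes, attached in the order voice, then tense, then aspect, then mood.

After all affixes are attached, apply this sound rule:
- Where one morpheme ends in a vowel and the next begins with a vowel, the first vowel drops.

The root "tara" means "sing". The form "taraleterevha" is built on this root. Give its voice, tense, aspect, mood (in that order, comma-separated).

Segment: tara-le-ter-ev-ha.
voice: -le → causative.
tense: -ter → past.
aspect: -ev → progressive.
mood: -hev/ha → indicative.

causative, past, progressive, indicative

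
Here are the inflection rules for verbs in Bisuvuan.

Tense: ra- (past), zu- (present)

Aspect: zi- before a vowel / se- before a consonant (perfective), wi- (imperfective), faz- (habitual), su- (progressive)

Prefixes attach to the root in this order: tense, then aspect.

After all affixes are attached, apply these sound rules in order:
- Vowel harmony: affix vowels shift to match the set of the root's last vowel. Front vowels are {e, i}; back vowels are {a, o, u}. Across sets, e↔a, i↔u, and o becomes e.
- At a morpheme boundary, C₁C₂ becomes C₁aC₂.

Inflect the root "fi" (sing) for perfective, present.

sezifi

Attach tense present zu- → zufi.
Attach aspect perfective se- (before consonant 'z') → sezufi.
Apply vowel harmony: sezufi → sezifi.
Epenthesis: no change.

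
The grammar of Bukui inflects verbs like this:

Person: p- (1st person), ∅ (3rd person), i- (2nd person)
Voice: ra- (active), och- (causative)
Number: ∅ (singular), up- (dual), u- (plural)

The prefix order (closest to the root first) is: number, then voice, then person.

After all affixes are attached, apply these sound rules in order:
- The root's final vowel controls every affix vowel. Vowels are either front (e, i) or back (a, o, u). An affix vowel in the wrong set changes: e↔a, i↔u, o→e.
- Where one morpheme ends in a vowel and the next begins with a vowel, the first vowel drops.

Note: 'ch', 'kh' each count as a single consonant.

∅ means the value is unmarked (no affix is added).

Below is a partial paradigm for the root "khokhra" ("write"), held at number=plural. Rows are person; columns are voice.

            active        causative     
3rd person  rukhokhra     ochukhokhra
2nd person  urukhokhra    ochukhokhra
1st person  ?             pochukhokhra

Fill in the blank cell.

Attach number plural u- → ukhokhra.
Attach voice active ra- → raukhokhra.
Attach person 1st person p- → praukhokhra.
Vowel harmony: no change.
Apply vowel deletion: praukhokhra → prukhokhra.

prukhokhra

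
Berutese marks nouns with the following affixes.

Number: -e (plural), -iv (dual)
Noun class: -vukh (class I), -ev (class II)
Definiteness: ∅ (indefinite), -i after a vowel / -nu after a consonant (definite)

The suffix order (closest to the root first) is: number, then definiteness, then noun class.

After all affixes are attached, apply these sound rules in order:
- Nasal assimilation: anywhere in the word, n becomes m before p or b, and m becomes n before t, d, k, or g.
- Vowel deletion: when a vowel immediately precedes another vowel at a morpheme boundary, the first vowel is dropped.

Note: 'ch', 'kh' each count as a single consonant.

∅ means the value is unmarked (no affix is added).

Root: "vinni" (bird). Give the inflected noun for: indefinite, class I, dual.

vinnivvukh

Attach number dual -iv → vinniiv.
definiteness = indefinite: zero marking, form stays vinniiv.
Attach noun class class I -vukh → vinniivvukh.
Nasal assimilation: no change.
Apply vowel deletion: vinniivvukh → vinnivvukh.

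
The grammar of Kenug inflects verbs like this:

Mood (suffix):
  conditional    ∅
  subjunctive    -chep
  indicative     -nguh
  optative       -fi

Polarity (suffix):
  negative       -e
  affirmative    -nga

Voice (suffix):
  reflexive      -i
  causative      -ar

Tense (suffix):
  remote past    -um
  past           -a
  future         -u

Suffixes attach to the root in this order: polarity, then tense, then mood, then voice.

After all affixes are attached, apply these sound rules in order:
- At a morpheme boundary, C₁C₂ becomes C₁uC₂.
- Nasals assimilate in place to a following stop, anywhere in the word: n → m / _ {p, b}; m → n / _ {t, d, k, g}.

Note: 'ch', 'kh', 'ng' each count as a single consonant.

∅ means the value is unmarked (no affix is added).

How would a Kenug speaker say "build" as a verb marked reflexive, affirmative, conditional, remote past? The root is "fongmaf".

fongmafungaumi

Attach polarity affirmative -nga → fongmafnga.
Attach tense remote past -um → fongmafngaum.
mood = conditional: zero marking, form stays fongmafngaum.
Attach voice reflexive -i → fongmafngaumi.
Apply epenthesis: fongmafngaumi → fongmafungaumi.
Nasal assimilation: no change.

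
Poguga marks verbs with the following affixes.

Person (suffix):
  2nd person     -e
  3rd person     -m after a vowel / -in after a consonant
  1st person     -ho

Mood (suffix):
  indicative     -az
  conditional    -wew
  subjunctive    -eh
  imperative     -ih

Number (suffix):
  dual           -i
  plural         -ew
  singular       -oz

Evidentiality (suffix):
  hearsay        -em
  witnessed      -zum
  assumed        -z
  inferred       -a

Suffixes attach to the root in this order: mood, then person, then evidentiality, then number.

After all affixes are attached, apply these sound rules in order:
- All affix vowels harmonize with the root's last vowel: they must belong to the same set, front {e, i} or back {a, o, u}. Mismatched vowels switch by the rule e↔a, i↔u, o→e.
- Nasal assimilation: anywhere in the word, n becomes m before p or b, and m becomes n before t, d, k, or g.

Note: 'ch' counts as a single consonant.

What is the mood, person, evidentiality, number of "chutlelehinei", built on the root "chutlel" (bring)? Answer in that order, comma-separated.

Segment: chutlel-eh-in-a-i.
mood: -eh → subjunctive.
person: -m/in → 3rd person.
evidentiality: -a → inferred.
number: -i → dual.

subjunctive, 3rd person, inferred, dual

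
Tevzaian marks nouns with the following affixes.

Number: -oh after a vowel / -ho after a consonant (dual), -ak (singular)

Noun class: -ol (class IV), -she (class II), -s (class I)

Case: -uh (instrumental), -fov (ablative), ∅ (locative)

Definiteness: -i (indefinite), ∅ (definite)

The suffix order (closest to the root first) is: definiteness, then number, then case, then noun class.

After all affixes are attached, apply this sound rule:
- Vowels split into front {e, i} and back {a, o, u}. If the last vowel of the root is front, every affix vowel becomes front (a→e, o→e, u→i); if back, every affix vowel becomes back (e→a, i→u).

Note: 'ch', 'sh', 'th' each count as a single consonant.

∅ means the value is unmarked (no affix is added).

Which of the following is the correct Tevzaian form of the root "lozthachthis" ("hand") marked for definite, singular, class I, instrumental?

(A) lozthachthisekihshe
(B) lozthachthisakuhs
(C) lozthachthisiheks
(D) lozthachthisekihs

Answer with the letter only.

D

definiteness = definite: zero marking, form stays lozthachthis.
Attach number singular -ak → lozthachthisak.
Attach case instrumental -uh → lozthachthisakuh.
Attach noun class class I -s → lozthachthisakuhs.
Apply vowel harmony: lozthachthisakuhs → lozthachthisekihs.
So the correct form is lozthachthisekihs, option (D).
(C) lozthachthisiheks is wrong: it has the affixes in the wrong order.
(B) lozthachthisakuhs is wrong: it fails to apply the sound rule(s).
(A) lozthachthisekihshe is wrong: it uses class II instead of class I for noun class.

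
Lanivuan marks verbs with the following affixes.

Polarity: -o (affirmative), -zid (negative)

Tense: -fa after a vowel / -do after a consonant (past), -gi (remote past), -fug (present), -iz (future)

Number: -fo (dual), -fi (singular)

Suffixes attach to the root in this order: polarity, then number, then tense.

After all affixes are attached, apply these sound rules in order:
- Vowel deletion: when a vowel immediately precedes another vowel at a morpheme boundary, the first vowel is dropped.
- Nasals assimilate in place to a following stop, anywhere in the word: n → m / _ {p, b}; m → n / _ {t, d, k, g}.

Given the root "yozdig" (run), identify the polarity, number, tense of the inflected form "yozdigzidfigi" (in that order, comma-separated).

negative, singular, remote past

Segment: yozdig-zid-fi-gi.
polarity: -zid → negative.
number: -fi → singular.
tense: -gi → remote past.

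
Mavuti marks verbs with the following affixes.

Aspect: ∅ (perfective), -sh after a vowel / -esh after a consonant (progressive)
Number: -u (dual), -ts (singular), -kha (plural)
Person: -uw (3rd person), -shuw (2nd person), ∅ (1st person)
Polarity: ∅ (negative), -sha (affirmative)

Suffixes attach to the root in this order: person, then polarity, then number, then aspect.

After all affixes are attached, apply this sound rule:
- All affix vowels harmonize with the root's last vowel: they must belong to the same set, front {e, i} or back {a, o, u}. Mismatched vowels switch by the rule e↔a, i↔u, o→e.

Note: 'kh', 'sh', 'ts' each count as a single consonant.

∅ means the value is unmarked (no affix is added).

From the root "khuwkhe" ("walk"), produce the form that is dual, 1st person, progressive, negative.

khuwkheish

person = 1st person: zero marking, form stays khuwkhe.
polarity = negative: zero marking, form stays khuwkhe.
Attach number dual -u → khuwkheu.
Attach aspect progressive -sh (after vowel 'u') → khuwkheush.
Apply vowel harmony: khuwkheush → khuwkheish.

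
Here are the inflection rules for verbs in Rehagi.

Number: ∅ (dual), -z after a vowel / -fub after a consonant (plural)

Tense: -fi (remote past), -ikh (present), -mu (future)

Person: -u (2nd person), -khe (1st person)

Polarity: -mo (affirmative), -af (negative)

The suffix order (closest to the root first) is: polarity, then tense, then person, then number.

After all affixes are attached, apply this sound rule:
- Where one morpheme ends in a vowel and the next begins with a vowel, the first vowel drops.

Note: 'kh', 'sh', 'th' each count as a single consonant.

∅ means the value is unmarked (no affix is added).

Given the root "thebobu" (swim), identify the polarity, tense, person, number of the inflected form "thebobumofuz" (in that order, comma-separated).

affirmative, remote past, 2nd person, plural

Segment: thebobu-mo-fi-u-z.
polarity: -mo → affirmative.
tense: -fi → remote past.
person: -u → 2nd person.
number: -z/fub → plural.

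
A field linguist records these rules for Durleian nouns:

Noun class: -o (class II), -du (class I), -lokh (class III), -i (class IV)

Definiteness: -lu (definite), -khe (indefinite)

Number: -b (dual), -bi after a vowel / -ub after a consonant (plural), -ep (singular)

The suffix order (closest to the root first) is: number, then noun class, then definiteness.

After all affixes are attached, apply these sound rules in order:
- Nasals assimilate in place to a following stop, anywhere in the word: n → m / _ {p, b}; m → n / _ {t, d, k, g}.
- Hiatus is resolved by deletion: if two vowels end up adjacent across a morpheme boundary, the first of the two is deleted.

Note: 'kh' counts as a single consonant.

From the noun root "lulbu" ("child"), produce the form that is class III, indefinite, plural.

Attach number plural -bi (after vowel 'u') → lulbubi.
Attach noun class class III -lokh → lulbubilokh.
Attach definiteness indefinite -khe → lulbubilokhkhe.
Nasal assimilation: no change.
Vowel deletion: no change.

lulbubilokhkhe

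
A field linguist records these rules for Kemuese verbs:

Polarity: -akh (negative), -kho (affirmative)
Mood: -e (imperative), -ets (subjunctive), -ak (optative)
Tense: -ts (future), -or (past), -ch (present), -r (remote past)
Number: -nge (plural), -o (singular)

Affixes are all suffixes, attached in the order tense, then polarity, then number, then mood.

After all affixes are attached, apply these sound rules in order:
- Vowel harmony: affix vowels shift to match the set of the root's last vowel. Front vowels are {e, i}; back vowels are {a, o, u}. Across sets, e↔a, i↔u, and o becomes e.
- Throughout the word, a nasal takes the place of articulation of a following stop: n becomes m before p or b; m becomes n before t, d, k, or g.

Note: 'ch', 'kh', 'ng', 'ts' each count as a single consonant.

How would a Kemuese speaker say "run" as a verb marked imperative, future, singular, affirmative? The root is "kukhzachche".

kukhzachchetskheee

Attach tense future -ts → kukhzachchets.
Attach polarity affirmative -kho → kukhzachchetskho.
Attach number singular -o → kukhzachchetskhoo.
Attach mood imperative -e → kukhzachchetskhooe.
Apply vowel harmony: kukhzachchetskhooe → kukhzachchetskheee.
Nasal assimilation: no change.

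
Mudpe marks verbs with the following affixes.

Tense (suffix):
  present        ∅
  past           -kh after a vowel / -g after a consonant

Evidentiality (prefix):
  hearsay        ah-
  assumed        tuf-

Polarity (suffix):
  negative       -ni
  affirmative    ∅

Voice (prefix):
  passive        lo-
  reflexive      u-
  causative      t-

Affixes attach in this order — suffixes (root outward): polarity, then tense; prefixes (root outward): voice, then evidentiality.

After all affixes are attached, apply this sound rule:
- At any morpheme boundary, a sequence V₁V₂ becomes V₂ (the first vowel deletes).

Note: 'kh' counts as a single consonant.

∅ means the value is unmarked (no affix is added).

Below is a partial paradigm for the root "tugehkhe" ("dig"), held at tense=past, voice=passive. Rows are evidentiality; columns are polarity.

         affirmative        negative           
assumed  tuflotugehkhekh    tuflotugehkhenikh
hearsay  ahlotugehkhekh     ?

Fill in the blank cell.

Attach polarity negative -ni → tugehkheni.
Attach tense past -kh (after vowel 'i') → tugehkhenikh.
Attach voice passive lo- → lotugehkhenikh.
Attach evidentiality hearsay ah- → ahlotugehkhenikh.
Vowel deletion: no change.

ahlotugehkhenikh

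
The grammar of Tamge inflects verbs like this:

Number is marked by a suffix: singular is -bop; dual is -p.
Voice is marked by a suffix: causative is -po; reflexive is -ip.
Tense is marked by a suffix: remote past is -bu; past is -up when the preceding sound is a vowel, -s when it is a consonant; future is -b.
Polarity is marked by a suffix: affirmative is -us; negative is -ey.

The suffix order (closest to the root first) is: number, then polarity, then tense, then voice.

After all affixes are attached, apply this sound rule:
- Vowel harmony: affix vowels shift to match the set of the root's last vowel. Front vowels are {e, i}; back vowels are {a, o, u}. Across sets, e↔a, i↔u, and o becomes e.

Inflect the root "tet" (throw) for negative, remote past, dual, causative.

tetpeybipe

Attach number dual -p → tetp.
Attach polarity negative -ey → tetpey.
Attach tense remote past -bu → tetpeybu.
Attach voice causative -po → tetpeybupo.
Apply vowel harmony: tetpeybupo → tetpeybipe.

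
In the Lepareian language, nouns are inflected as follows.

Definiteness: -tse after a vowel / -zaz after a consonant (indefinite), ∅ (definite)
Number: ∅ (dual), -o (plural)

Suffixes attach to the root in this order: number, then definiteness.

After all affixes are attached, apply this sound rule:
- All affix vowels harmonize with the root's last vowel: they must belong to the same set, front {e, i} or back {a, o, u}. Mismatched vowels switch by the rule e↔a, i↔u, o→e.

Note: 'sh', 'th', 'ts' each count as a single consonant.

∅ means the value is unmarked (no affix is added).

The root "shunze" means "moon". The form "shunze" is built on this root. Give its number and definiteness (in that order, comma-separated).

Segment: shunze.
number: ∅ → dual.
definiteness: ∅ → definite.

dual, definite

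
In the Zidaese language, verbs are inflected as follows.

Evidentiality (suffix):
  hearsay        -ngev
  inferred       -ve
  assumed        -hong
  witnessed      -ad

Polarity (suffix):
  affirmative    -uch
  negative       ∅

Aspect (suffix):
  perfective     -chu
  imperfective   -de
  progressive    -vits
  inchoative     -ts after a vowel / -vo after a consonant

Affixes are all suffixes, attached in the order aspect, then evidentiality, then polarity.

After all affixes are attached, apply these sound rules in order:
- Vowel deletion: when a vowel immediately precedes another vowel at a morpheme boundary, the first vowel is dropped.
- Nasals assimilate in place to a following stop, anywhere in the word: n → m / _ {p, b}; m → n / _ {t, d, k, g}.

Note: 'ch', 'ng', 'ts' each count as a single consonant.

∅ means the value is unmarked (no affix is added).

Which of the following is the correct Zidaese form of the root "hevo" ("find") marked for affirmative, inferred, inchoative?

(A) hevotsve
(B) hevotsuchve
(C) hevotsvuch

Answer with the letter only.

Attach aspect inchoative -ts (after vowel 'o') → hevots.
Attach evidentiality inferred -ve → hevotsve.
Attach polarity affirmative -uch → hevotsveuch.
Apply vowel deletion: hevotsveuch → hevotsvuch.
Nasal assimilation: no change.
So the correct form is hevotsvuch, option (C).
(B) hevotsuchve is wrong: it has the affixes in the wrong order.
(A) hevotsve is wrong: it uses negative instead of affirmative for polarity.

C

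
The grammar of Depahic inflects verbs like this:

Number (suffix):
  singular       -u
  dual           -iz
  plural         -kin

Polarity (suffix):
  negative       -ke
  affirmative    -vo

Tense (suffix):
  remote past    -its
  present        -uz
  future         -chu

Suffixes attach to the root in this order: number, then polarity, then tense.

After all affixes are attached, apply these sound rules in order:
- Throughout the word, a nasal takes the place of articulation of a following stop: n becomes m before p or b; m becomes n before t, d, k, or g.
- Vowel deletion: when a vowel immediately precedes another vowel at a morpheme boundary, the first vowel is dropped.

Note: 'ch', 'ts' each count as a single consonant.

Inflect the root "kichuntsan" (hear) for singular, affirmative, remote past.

Attach number singular -u → kichuntsanu.
Attach polarity affirmative -vo → kichuntsanuvo.
Attach tense remote past -its → kichuntsanuvoits.
Nasal assimilation: no change.
Apply vowel deletion: kichuntsanuvoits → kichuntsanuvits.

kichuntsanuvits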